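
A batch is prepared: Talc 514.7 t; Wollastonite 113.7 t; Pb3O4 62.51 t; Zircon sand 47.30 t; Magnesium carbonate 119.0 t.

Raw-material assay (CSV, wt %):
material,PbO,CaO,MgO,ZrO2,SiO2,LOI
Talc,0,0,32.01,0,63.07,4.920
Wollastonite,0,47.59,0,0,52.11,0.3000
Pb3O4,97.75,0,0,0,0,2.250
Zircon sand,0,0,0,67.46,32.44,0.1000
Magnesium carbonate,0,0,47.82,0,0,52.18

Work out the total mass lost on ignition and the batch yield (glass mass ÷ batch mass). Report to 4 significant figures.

LOI loss = 89.21 t; glass = 768.0 t; yield = 89.59%

The working math maintains full precision all the way through — mid-chain values appear rounded to 4 significant digits at each printed step — every reported number undergoes a single rounding; derived quantities, including totals, net glass mass, the yield, LOI, the five compositions, are re-derived starting from the weights at 768.0 t of glass at full precision, precisely as stated by the problem or answer text.
Material-by-material LOI:
  Talc: 514.7 × 0.04920 = 25.32 t
  Wollastonite: 113.7 × 0.003000 = 0.3411 t
  Pb3O4: 62.51 × 0.02250 = 1.406 t
  Zircon sand: 47.30 × 0.001000 = 0.04730 t
  Magnesium carbonate: 119.0 × 0.5218 = 62.09 t
Total LOI = 89.21 t
Glass = batch − LOI = 857.2 − 89.21 = 768.0 t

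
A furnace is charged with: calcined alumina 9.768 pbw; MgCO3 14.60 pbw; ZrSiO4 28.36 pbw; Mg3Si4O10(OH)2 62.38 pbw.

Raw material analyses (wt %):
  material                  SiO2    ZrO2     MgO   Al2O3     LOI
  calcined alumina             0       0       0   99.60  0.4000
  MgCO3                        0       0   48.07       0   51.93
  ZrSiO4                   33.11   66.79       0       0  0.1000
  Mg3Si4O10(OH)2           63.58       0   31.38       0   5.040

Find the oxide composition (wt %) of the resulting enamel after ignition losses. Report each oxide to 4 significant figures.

The intermediate values are displayed rounded to four significant digits as written; the whole derivation maintains full precision end to end — exactly one rounding is applied to each reported result. The derived quantities are rebuilt from the batch weights per 104.3 pbw of glass in full precision (totals, four oxide percentages, glass mass, the yield, LOI), as quoted within the problem or answer text.
Delivered oxide masses:
  SiO2: 28.36·0.3311 + 62.38·0.6358 = 49.05 pbw
  ZrO2: 28.36·0.6679 = 18.94 pbw
  MgO: 14.60·0.4807 + 62.38·0.3138 = 26.59 pbw
  Al2O3: 9.768·0.9960 = 9.729 pbw
LOI: 9.768·0.004000 + 14.60·0.5193 + 28.36·0.001000 + 62.38·0.05040 = 10.79 pbw
Glass = total batch minus LOI = 115.1 − 10.79 = 104.3 pbw (= the summed oxide contributions)
each oxide over glass, ×100, is wt %

Glass mass = 104.3 pbw (batch 115.1 − LOI 10.79).
Composition: SiO2 47.02%, ZrO2 18.16%, MgO 25.49%, Al2O3 9.327%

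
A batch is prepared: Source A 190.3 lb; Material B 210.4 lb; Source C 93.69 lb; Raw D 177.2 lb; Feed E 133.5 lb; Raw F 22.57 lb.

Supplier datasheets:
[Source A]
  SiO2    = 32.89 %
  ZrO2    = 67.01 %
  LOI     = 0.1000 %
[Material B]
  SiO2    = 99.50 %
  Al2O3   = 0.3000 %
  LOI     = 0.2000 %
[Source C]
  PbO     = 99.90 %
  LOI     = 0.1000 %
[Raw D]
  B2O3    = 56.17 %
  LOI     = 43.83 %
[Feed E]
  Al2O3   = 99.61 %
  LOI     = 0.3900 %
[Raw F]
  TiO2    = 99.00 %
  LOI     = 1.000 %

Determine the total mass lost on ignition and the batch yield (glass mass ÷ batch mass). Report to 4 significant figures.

Working values are printed with 4-significant-figure rounding at each printed step — all arithmetic runs at exact precision at every stage. Every reported number undergoes a single rounding. All derived quantities (net glass mass, the six compositions, LOI, the totals, yield) are carried starting from the weights for 748.5 lb of glass in exact precision exactly as printed in the question or the answer.
LOI of each material in turn:
  Source A: 190.3 × 0.001000 = 0.1903 lb
  Material B: 210.4 × 0.002000 = 0.4208 lb
  Source C: 93.69 × 0.001000 = 0.09369 lb
  Raw D: 177.2 × 0.4383 = 77.67 lb
  Feed E: 133.5 × 0.003900 = 0.5206 lb
  Raw F: 22.57 × 0.01000 = 0.2257 lb
Total LOI = 79.12 lb
Glass = batch − LOI = 827.7 − 79.12 = 748.5 lb

LOI loss = 79.12 lb; glass = 748.5 lb; yield = 90.44%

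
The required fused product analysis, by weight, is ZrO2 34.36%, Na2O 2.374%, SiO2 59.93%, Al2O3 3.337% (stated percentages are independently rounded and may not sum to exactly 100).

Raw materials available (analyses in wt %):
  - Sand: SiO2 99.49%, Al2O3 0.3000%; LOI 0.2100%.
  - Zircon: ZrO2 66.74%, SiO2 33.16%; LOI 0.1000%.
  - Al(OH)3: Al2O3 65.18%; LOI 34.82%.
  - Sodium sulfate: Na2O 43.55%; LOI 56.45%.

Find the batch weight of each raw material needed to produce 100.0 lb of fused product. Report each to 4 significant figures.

Batch per 100.0 lb fused product:
  Sand: 43.08 lb
  Zircon: 51.48 lb
  Al(OH)3: 4.921 lb
  Sodium sulfate: 5.451 lb
Total batch = 104.9 lb; LOI loss = 4.933 lb; yield = 95.30%

Each numeric step keeps full float precision through every step. Values along the way are shown with 4-significant-digit rounding between the steps — a single rounding completes every reported value — derived quantities are recomputed in full float precision (totals, LOI, the yield, four oxide percentages, net glass mass) starting from the weights on 100.0 lb of glass, exactly as printed in problem or answer.
Oxide-by-oxide targets in 100.0 lb fused product:
  ZrO2: 34.36% × 100.0 = 34.36 lb
  Na2O: 2.374% × 100.0 = 2.374 lb
  SiO2: 59.93% × 100.0 = 59.93 lb
  Al2O3: 3.337% × 100.0 = 3.337 lb
Per-oxide balance check using the reported weights, for the quoted basis mass (summed amounts equal target values net of answer rounding effects):
  ZrO2: 51.48·0.6674 = 34.36 lb (target 34.36 lb)
  Na2O: 5.451·0.4355 = 2.374 lb (target 2.374 lb)
  SiO2: 43.08·0.9949 + 51.48·0.3316 = 59.93 lb (target 59.93 lb)
  Al2O3: 43.08·0.003000 + 4.921·0.6518 = 3.337 lb (target 3.337 lb)
Consistency of the glass mass: whole batch net of LOI = 100.0 lb (the targets, summed, come to 100.0 lb; versus the stated basis of 100.0 lb — gaps are rounding artifacts).
Total batch = Σ batch = 104.9 lb; ignition loss, Σ(batch × LOI) = 4.933 lb; yield, glass over the total, = 95.30%.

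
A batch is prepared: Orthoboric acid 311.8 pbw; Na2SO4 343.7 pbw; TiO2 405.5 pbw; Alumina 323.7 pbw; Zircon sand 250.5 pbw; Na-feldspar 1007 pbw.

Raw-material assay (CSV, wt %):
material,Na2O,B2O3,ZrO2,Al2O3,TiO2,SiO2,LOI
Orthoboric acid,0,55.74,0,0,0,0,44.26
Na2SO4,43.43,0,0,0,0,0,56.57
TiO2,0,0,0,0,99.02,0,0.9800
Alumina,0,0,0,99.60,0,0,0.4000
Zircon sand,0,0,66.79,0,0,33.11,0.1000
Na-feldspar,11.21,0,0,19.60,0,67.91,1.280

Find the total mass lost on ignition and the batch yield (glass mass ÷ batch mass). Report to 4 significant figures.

In-progress results appear (rounded to 4 significant digits) when written out; full precision is held in all steps — a single rounding completes every reported result; derived quantities are computed from the weighed amounts per 2291 pbw of glass at full precision (six oxide percentages, the yield, totals, net glass mass, LOI), as written in the problem or answer text.
Per-material ignition loss:
  Orthoboric acid: 311.8 × 0.4426 = 138.0 pbw
  Na2SO4: 343.7 × 0.5657 = 194.4 pbw
  TiO2: 405.5 × 0.009800 = 3.974 pbw
  Alumina: 323.7 × 0.004000 = 1.295 pbw
  Zircon sand: 250.5 × 0.001000 = 0.2505 pbw
  Na-feldspar: 1007 × 0.01280 = 12.89 pbw
Total LOI = 350.8 pbw
Glass = batch − LOI = 2642 − 350.8 = 2291 pbw

LOI loss = 350.8 pbw; glass = 2291 pbw; yield = 86.72%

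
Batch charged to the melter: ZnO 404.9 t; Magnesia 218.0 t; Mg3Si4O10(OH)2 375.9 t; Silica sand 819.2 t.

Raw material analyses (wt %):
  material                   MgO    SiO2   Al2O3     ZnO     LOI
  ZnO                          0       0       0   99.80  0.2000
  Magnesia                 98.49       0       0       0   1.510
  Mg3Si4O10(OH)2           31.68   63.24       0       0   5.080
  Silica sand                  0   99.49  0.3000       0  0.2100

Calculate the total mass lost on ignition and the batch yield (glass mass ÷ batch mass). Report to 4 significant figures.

LOI loss = 24.92 t; glass = 1793 t; yield = 98.63%

Each numeric step keeps exact precision at every stage; mid-chain values are printed rounded to 4 significant digits within the worked lines; each reported result is rounded a single time — derived quantities are rebuilt in full precision (ignition loss, four oxide percentages, yield, totals, glass mass) starting from the weights at 1793 t of glass as given in the question or the answer.
Each material's LOI contribution:
  ZnO: 404.9 × 0.002000 = 0.8098 t
  Magnesia: 218.0 × 0.01510 = 3.292 t
  Mg3Si4O10(OH)2: 375.9 × 0.05080 = 19.10 t
  Silica sand: 819.2 × 0.002100 = 1.720 t
Total LOI = 24.92 t
Glass = batch − LOI = 1818 − 24.92 = 1793 t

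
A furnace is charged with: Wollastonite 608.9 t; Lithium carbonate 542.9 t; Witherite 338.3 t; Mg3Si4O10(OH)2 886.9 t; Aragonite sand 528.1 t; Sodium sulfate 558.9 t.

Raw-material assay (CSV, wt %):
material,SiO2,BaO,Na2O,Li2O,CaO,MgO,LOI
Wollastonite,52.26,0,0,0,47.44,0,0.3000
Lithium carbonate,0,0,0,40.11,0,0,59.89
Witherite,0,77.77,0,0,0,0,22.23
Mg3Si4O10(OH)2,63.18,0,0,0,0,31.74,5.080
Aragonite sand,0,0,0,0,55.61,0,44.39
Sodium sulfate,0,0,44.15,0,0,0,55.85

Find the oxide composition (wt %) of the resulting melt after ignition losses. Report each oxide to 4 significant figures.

Glass mass = 2470 t (batch 3464 − LOI 993.8).
Composition: SiO2 35.57%, BaO 10.65%, Na2O 9.989%, Li2O 8.815%, CaO 23.58%, MgO 11.40%

Values along the way are printed (rounded to 4 significant figures) at each printed step — all internal work carries full precision through every step. A single rounding completes every reported figure. Derived quantities are computed at exact precision (ignition loss, totals, yield, glass mass, the six compositions) starting from the weights for 2470 t of glass exactly as printed in either problem or answer.
Mass of each oxide from the mix:
  SiO2: 608.9·0.5226 + 886.9·0.6318 = 878.6 t
  BaO: 338.3·0.7777 = 263.1 t
  Na2O: 558.9·0.4415 = 246.8 t
  Li2O: 542.9·0.4011 = 217.8 t
  CaO: 608.9·0.4744 + 528.1·0.5561 = 582.5 t
  MgO: 886.9·0.3174 = 281.5 t
LOI: 608.9·0.003000 + 542.9·0.5989 + 338.3·0.2223 + 886.9·0.05080 + 528.1·0.4439 + 558.9·0.5585 = 993.8 t
Resulting glass, batch − LOI: 3464 − 993.8 = 2470 t (consistent with Σ oxide mass)
percent by weight: oxide/glass ×100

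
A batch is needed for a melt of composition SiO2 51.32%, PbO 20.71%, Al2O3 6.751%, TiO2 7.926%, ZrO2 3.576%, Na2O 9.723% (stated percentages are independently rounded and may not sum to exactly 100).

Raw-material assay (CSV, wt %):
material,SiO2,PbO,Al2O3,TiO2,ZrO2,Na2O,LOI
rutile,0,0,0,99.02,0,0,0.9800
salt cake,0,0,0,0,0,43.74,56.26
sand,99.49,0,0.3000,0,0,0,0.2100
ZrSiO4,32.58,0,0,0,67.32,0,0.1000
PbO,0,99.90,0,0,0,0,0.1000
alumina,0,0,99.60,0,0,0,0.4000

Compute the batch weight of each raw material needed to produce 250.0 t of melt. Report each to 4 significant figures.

In-progress results appear, with 4-significant-figure rounding, on the page. Every computation holds full float precision at each step; exactly one rounding is applied to each reported number — the derived quantities (six oxide percentages, totals, ignition loss, net glass mass, yield) are re-derived from the weighed amounts per 250.0 t of glass at full precision, exactly as shown in question or answer.
Oxide mass targets, per 250.0 t melt:
  SiO2: 51.32% × 250.0 = 128.3 t
  PbO: 20.71% × 250.0 = 51.78 t
  Al2O3: 6.751% × 250.0 = 16.88 t
  TiO2: 7.926% × 250.0 = 19.82 t
  ZrO2: 3.576% × 250.0 = 8.940 t
  Na2O: 9.723% × 250.0 = 24.31 t
Mass-balance tally per oxide given the weights on record, per the basis as stated (delivered sums recover each target given rounding of the digits):
  SiO2: 124.6·0.9949 + 13.28·0.3258 = 128.3 t (target 128.3 t)
  PbO: 51.83·0.9990 = 51.78 t (target 51.78 t)
  Al2O3: 124.6·0.003000 + 16.57·0.9960 = 16.88 t (target 16.88 t)
  TiO2: 20.01·0.9902 = 19.81 t (target 19.82 t)
  ZrO2: 13.28·0.6732 = 8.940 t (target 8.940 t)
  Na2O: 55.57·0.4374 = 24.31 t (target 24.31 t)
Glass mass check: net batch after ignition = 250.0 t (the Σ of target masses is 250.0 t; basis as stated: 250.0 t — a pure rounding effect).
Whole-batch sum: Σ batch = 281.9 t; loss to ignition Σ batch·LOI = 31.85 t; the yield ratio, glass ÷ batch: 88.70%.

Batch per 250.0 t melt:
  rutile: 20.01 t
  salt cake: 55.57 t
  sand: 124.6 t
  ZrSiO4: 13.28 t
  PbO: 51.83 t
  alumina: 16.57 t
Total batch = 281.9 t; LOI loss = 31.85 t; yield = 88.70%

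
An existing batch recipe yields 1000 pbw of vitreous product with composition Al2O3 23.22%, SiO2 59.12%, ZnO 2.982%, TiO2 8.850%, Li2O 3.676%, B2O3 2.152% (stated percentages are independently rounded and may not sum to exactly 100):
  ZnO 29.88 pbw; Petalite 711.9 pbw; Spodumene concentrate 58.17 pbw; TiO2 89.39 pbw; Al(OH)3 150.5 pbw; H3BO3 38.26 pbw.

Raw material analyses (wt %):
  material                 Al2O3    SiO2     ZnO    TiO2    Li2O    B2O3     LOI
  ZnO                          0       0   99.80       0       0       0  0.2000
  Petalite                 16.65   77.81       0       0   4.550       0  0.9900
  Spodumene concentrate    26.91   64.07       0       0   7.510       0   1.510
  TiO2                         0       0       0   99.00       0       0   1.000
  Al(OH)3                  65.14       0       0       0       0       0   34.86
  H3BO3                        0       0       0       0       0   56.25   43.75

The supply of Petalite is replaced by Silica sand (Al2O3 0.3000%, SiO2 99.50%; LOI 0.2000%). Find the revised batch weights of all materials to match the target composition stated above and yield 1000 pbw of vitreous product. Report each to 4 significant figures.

In-progress results appear with 4-significant-digit rounding when written out; all internal work carries full float precision from start to finish; every reported result undergoes a single rounding. Derived quantities, including the six compositions, totals, glass mass, yield, ignition loss, are recomputed from the batch weights at 1000 pbw of glass at full float precision exactly as shown in the question or the answer.
Per-oxide target masses for 1000 pbw vitreous product:
  Al2O3: 23.22% × 1000 = 232.2 pbw
  SiO2: 59.12% × 1000 = 591.2 pbw
  ZnO: 2.982% × 1000 = 29.82 pbw
  TiO2: 8.850% × 1000 = 88.50 pbw
  Li2O: 3.676% × 1000 = 36.76 pbw
  B2O3: 2.152% × 1000 = 21.52 pbw
Checking each oxide sum working from each reported weight, for the quoted basis mass (sum by sum, the targets are met within answer rounding):
  Al2O3: 279.0·0.003000 + 489.5·0.2691 + 153.0·0.6514 = 232.2 pbw (target 232.2 pbw)
  SiO2: 279.0·0.9950 + 489.5·0.6407 = 591.2 pbw (target 591.2 pbw)
  ZnO: 29.88·0.9980 = 29.82 pbw (target 29.82 pbw)
  TiO2: 89.39·0.9900 = 88.50 pbw (target 88.50 pbw)
  Li2O: 489.5·0.07510 = 36.76 pbw (target 36.76 pbw)
  B2O3: 38.26·0.5625 = 21.52 pbw (target 21.52 pbw)
Glass-mass bookkeeping: Σ batch − LOI loss = 1000 pbw (summing oxide targets gives 1000 pbw; versus the stated basis of 1000 pbw — deltas are rounding alone).
Summing the batch: Σ batch = 1079 pbw; loss to ignition Σ batch·LOI = 78.98 pbw; as yield: glass ÷ batch → 92.68%.

Revised batch per 1000 pbw vitreous product:
  ZnO: 29.88 pbw
  Silica sand: 279.0 pbw
  Spodumene concentrate: 489.5 pbw
  TiO2: 89.39 pbw
  Al(OH)3: 153.0 pbw
  H3BO3: 38.26 pbw
Total batch = 1079 pbw; LOI loss = 78.98 pbw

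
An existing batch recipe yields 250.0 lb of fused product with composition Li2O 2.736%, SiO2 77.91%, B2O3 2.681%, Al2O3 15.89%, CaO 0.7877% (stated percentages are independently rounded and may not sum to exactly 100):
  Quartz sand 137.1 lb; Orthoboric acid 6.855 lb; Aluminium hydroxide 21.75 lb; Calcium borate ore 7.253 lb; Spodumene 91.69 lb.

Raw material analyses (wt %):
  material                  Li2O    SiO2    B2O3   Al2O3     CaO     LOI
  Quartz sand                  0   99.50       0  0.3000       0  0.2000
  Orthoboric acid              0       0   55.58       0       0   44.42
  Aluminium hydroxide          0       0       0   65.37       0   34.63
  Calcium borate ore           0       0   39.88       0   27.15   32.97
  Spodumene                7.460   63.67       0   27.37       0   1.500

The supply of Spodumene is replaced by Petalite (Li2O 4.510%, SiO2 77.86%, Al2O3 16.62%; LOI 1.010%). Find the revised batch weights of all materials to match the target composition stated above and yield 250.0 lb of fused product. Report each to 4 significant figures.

The whole derivation carries full precision through every step — in-progress results are shown (rounded to four significant digits) in the printout. Exactly one rounding is applied to each reported result; derived quantities are recomputed at exact precision (the totals, the yield, glass mass, LOI, the five compositions) from the batch weights on 250.0 lb of glass exactly as shown in the problem or answer text.
Target masses of each oxide per 250.0 lb fused product:
  Li2O: 2.736% × 250.0 = 6.840 lb
  SiO2: 77.91% × 250.0 = 194.8 lb
  B2O3: 2.681% × 250.0 = 6.702 lb
  Al2O3: 15.89% × 250.0 = 39.72 lb
  CaO: 0.7877% × 250.0 = 1.969 lb
Sums-versus-targets review given the weights on record, against the basis in use (each sum matches its target mass net of answer rounding effects):
  Li2O: 151.7·0.04510 = 6.842 lb (target 6.840 lb)
  SiO2: 77.08·0.9950 + 151.7·0.7786 = 194.8 lb (target 194.8 lb)
  B2O3: 6.855·0.5558 + 7.253·0.3988 = 6.703 lb (target 6.702 lb)
  Al2O3: 77.08·0.003000 + 21.86·0.6537 + 151.7·0.1662 = 39.73 lb (target 39.72 lb)
  CaO: 7.253·0.2715 = 1.969 lb (target 1.969 lb)
The glass-mass cross-check: net batch after ignition = 250.1 lb (the targets, summed, come to 250.0 lb; stated basis 250.0 lb — gaps are rounding artifacts).
Total batch = Σ batch = 264.7 lb; ignition loss, Σ(batch × LOI) = 14.69 lb; glass ÷ batch gives a yield of 94.45%.

Revised batch per 250.0 lb fused product:
  Quartz sand: 77.08 lb
  Orthoboric acid: 6.855 lb
  Aluminium hydroxide: 21.86 lb
  Calcium borate ore: 7.253 lb
  Petalite: 151.7 lb
Total batch = 264.7 lb; LOI loss = 14.69 lb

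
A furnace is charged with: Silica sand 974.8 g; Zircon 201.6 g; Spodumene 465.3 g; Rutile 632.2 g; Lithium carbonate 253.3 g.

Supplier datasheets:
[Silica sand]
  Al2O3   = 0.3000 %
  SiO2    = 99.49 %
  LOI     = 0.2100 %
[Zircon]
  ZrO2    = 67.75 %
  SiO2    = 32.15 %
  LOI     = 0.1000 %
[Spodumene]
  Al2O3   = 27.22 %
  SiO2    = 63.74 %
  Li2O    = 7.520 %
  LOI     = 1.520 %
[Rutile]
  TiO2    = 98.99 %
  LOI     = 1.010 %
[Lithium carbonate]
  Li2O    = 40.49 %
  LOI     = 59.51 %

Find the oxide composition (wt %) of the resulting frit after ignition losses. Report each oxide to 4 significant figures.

Glass mass = 2361 g (batch 2527 − LOI 166.4).
Composition: ZrO2 5.786%, Al2O3 5.489%, SiO2 56.39%, Li2O 5.827%, TiO2 26.51%

Working values are shown, rounded to 4 significant digits, between the steps. The whole derivation carries full float precision at all times; every reported result is rounded a single time. All derived quantities are rebuilt from the batch weights for 2361 g of glass in exact precision (the five compositions, yield, totals, ignition loss, glass mass) as given in either problem or answer.
Oxide-by-oxide delivered mass:
  ZrO2: 201.6·0.6775 = 136.6 g
  Al2O3: 974.8·0.003000 + 465.3·0.2722 = 129.6 g
  SiO2: 974.8·0.9949 + 201.6·0.3215 + 465.3·0.6374 = 1331 g
  Li2O: 465.3·0.07520 + 253.3·0.4049 = 137.6 g
  TiO2: 632.2·0.9899 = 625.8 g
LOI: 974.8·0.002100 + 201.6·0.001000 + 465.3·0.01520 + 632.2·0.01010 + 253.3·0.5951 = 166.4 g
The glass mass, total less LOI, = 2527 − 166.4 = 2361 g (the oxide masses sum to this)
percent share: oxide ÷ glass, ×100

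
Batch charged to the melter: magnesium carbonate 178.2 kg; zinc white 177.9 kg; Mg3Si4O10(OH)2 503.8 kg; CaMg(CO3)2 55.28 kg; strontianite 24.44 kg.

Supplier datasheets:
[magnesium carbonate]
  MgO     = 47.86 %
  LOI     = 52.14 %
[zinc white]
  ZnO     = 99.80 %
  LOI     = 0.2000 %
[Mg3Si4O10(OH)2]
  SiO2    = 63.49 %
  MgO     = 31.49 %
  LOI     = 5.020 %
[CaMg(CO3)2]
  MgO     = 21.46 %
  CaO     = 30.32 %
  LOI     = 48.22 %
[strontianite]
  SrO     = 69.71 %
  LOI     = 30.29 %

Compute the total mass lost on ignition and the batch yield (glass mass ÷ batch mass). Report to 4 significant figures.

LOI loss = 152.6 kg; glass = 787.0 kg; yield = 83.76%

Rounding to four significant digits applies to every working value as displayed. Full float precision is carried from start to finish; each reported value is rounded exactly once; all derived quantities, including five oxide percentages, totals, the yield, LOI, net glass mass, are rebuilt using the weight values for 787.0 kg of glass in full float precision as quoted within question or answer.
Per-material ignition loss:
  magnesium carbonate: 178.2 × 0.5214 = 92.91 kg
  zinc white: 177.9 × 0.002000 = 0.3558 kg
  Mg3Si4O10(OH)2: 503.8 × 0.05020 = 25.29 kg
  CaMg(CO3)2: 55.28 × 0.4822 = 26.66 kg
  strontianite: 24.44 × 0.3029 = 7.403 kg
Total LOI = 152.6 kg
Glass = batch − LOI = 939.6 − 152.6 = 787.0 kg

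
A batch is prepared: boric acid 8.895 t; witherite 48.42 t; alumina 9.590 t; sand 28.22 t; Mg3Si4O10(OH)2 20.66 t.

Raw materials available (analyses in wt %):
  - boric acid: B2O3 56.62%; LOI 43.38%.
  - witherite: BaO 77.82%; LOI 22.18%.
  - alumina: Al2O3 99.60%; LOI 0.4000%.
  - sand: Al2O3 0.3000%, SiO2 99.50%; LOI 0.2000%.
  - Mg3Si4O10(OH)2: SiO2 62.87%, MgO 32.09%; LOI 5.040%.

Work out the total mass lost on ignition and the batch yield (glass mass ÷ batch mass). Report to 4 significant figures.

LOI loss = 15.73 t; glass = 100.1 t; yield = 86.41%

The intermediate values appear (rounded to four significant figures) on the page; all arithmetic maintains exact precision through the solve. A single rounding yields every reported number; the derived quantities, which include net glass mass, five oxide percentages, the totals, the yield, ignition loss, are re-derived at full precision, precisely as stated by the question or the answer, from the batch weights per 100.1 t of glass.
Each material's LOI contribution:
  boric acid: 8.895 × 0.4338 = 3.859 t
  witherite: 48.42 × 0.2218 = 10.74 t
  alumina: 9.590 × 0.004000 = 0.03836 t
  sand: 28.22 × 0.002000 = 0.05644 t
  Mg3Si4O10(OH)2: 20.66 × 0.05040 = 1.041 t
Total LOI = 15.73 t
Glass = batch − LOI = 115.8 − 15.73 = 100.1 t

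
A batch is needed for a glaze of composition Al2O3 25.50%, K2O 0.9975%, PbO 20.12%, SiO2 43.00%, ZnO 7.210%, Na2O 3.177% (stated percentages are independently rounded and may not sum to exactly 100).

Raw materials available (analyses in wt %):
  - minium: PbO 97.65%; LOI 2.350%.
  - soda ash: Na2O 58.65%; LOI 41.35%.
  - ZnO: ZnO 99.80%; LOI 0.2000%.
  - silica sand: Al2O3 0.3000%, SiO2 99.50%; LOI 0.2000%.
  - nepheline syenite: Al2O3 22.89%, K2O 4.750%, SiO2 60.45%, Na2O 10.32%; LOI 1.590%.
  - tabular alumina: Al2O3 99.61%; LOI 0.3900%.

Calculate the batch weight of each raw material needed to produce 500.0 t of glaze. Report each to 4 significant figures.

Rounding to 4 significant digits applies to every mid-chain value as shown — each numeric step maintains full precision in all steps. Every reported figure sees exactly one rounding; the derived quantities (ignition loss, the six compositions, totals, the yield, glass mass) are computed in full float precision starting from the weights for 500.0 t of glass, precisely as stated by the question or the answer.
Target oxide masses per 500.0 t glaze:
  Al2O3: 25.50% × 500.0 = 127.5 t
  K2O: 0.9975% × 500.0 = 4.988 t
  PbO: 20.12% × 500.0 = 100.6 t
  SiO2: 43.00% × 500.0 = 215.0 t
  ZnO: 7.210% × 500.0 = 36.05 t
  Na2O: 3.177% × 500.0 = 15.88 t
A balance pass over the oxides, applying the batch weights above, versus the basis set out (oxide sums agree with the targets up to rounding of the answer):
  Al2O3: 152.3·0.003000 + 105.0·0.2289 + 103.4·0.9961 = 127.5 t (target 127.5 t)
  K2O: 105.0·0.04750 = 4.987 t (target 4.988 t)
  PbO: 103.0·0.9765 = 100.6 t (target 100.6 t)
  SiO2: 152.3·0.9950 + 105.0·0.6045 = 215.0 t (target 215.0 t)
  ZnO: 36.12·0.9980 = 36.05 t (target 36.05 t)
  Na2O: 8.609·0.5865 + 105.0·0.1032 = 15.89 t (target 15.88 t)
The glass-mass cross-check: the batch minus its LOI: 500.0 t (the Σ of target masses is 500.0 t; stated basis 500.0 t — any gap is answer rounding).
Adding the batch up: Σ batch = 508.4 t; LOI loss = Σ batch·LOI = 8.430 t; glass ÷ batch gives a yield of 98.34%.

Batch per 500.0 t glaze:
  minium: 103.0 t
  soda ash: 8.609 t
  ZnO: 36.12 t
  silica sand: 152.3 t
  nepheline syenite: 105.0 t
  tabular alumina: 103.4 t
Total batch = 508.4 t; LOI loss = 8.430 t; yield = 98.34%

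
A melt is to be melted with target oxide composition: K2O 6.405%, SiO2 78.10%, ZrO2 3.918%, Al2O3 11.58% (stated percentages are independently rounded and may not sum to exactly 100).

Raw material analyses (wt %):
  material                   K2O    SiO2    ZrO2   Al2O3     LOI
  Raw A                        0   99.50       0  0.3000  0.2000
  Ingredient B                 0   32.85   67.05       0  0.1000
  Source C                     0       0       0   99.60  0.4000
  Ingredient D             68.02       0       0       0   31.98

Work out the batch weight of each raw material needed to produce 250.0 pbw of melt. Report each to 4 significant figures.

Batch per 250.0 pbw melt:
  Raw A: 191.4 pbw
  Ingredient B: 14.61 pbw
  Source C: 28.49 pbw
  Ingredient D: 23.54 pbw
Total batch = 258.0 pbw; LOI loss = 8.039 pbw; yield = 96.88%

All internal work carries exact precision in all steps; mid-chain values are printed (rounded to 4 significant figures) when written out. Exactly one rounding lands on each reported figure — all derived quantities are re-derived from the batch weights at 250.0 pbw of glass at exact precision (yield, the totals, LOI, glass mass, the four compositions) as set out in problem or answer.
Per-oxide target masses for 250.0 pbw melt:
  K2O: 6.405% × 250.0 = 16.01 pbw
  SiO2: 78.10% × 250.0 = 195.2 pbw
  ZrO2: 3.918% × 250.0 = 9.795 pbw
  Al2O3: 11.58% × 250.0 = 28.95 pbw
Sums-versus-targets review on the weights just shown, on the stated basis (delivered sums recover each target up to rounding of the answer):
  K2O: 23.54·0.6802 = 16.01 pbw (target 16.01 pbw)
  SiO2: 191.4·0.9950 + 14.61·0.3285 = 195.2 pbw (target 195.2 pbw)
  ZrO2: 14.61·0.6705 = 9.796 pbw (target 9.795 pbw)
  Al2O3: 191.4·0.003000 + 28.49·0.9960 = 28.95 pbw (target 28.95 pbw)
The glass-mass cross-check: the batch minus its LOI: 250.0 pbw (the Σ of target masses is 250.0 pbw; versus the stated basis of 250.0 pbw — gaps are rounding artifacts).
Batch grand total — Σ batch = 258.0 pbw; LOI removed, Σ of batch·LOI: 8.039 pbw; as yield: glass ÷ batch → 96.88%.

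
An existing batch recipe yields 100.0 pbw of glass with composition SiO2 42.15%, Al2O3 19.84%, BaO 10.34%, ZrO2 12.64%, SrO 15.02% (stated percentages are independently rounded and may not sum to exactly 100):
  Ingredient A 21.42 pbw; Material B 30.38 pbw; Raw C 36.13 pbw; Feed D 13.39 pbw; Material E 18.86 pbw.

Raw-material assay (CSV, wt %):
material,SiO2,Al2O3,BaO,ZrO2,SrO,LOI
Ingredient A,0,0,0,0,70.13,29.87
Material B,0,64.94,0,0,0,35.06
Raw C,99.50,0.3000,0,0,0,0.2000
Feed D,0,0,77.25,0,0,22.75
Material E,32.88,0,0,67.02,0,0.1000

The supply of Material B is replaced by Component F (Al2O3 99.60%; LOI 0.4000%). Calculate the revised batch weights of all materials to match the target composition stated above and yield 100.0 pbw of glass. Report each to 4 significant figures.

Revised batch per 100.0 pbw glass:
  Ingredient A: 21.42 pbw
  Component F: 19.81 pbw
  Raw C: 36.13 pbw
  Feed D: 13.39 pbw
  Material E: 18.86 pbw
Total batch = 109.6 pbw; LOI loss = 9.615 pbw

Full precision is carried all the way through. Mid-chain values are displayed (rounded to four significant digits) between the steps. Each reported number is rounded once only; the derived quantities (the yield, ignition loss, the five compositions, totals, glass mass) are computed at full precision from the weighed amounts at 100.0 pbw of glass, as given in the question or the answer.
Target masses of each oxide per 100.0 pbw glass:
  SiO2: 42.15% × 100.0 = 42.15 pbw
  Al2O3: 19.84% × 100.0 = 19.84 pbw
  BaO: 10.34% × 100.0 = 10.34 pbw
  ZrO2: 12.64% × 100.0 = 12.64 pbw
  SrO: 15.02% × 100.0 = 15.02 pbw
Mass-balance tally per oxide applying the batch weights above, versus the basis set out (sums match the target masses exact up to rounding of places):
  SiO2: 36.13·0.9950 + 18.86·0.3288 = 42.15 pbw (target 42.15 pbw)
  Al2O3: 19.81·0.9960 + 36.13·0.003000 = 19.84 pbw (target 19.84 pbw)
  BaO: 13.39·0.7725 = 10.34 pbw (target 10.34 pbw)
  ZrO2: 18.86·0.6702 = 12.64 pbw (target 12.64 pbw)
  SrO: 21.42·0.7013 = 15.02 pbw (target 15.02 pbw)
Glass-mass closure: batch total minus LOI = 100.0 pbw (summing oxide targets gives 99.99 pbw; the stated basis being 100.0 pbw — rounding explains the deltas).
Batch grand total — Σ batch = 109.6 pbw; the LOI term Σ batch·LOI equals 9.615 pbw; yield, glass over the total, = 91.23%.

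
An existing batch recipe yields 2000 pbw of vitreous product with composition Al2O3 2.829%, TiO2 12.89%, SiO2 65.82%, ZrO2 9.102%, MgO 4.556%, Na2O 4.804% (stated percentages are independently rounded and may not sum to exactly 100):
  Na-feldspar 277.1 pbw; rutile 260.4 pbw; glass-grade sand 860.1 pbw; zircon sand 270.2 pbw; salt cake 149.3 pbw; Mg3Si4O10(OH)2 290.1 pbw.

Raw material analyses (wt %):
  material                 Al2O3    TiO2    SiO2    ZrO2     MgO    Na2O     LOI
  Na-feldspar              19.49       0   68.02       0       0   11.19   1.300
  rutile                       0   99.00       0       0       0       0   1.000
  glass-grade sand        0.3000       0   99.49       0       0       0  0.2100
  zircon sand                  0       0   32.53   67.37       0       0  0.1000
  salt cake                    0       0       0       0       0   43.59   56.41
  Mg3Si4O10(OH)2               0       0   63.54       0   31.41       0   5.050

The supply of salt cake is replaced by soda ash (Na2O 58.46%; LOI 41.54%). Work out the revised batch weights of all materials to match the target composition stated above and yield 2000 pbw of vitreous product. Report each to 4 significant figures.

The whole derivation carries full float precision at every stage — in-progress results are shown rounded to four significant figures alongside each step. Every reported result carries a single rounding; derived quantities, including the yield, ignition loss, totals, net glass mass, six oxide percentages, are rebuilt from the weighed amounts at 2000 pbw of glass in exact precision, as given in problem or answer.
Oxide mass targets, per 2000 pbw vitreous product:
  Al2O3: 2.829% × 2000 = 56.58 pbw
  TiO2: 12.89% × 2000 = 257.8 pbw
  SiO2: 65.82% × 2000 = 1316 pbw
  ZrO2: 9.102% × 2000 = 182.0 pbw
  MgO: 4.556% × 2000 = 91.12 pbw
  Na2O: 4.804% × 2000 = 96.08 pbw
Checking each oxide sum on the weights just shown, on the stated basis (sums match the target masses up to rounding of the answer):
  Al2O3: 277.1·0.1949 + 860.1·0.003000 = 56.59 pbw (target 56.58 pbw)
  TiO2: 260.4·0.9900 = 257.8 pbw (target 257.8 pbw)
  SiO2: 277.1·0.6802 + 860.1·0.9949 + 270.2·0.3253 + 290.1·0.6354 = 1316 pbw (target 1316 pbw)
  ZrO2: 270.2·0.6737 = 182.0 pbw (target 182.0 pbw)
  MgO: 290.1·0.3141 = 91.12 pbw (target 91.12 pbw)
  Na2O: 277.1·0.1119 + 111.3·0.5846 = 96.07 pbw (target 96.08 pbw)
Glass-mass closure: batch total minus LOI = 2000 pbw (the targets, summed, come to 2000 pbw; with the basis standing at 2000 pbw — differing by rounding only).
Batch grand total — Σ batch = 2069 pbw; Σ batch·LOI gives LOI loss = 69.17 pbw; the yield ratio, glass ÷ batch: 96.66%.

Revised batch per 2000 pbw vitreous product:
  Na-feldspar: 277.1 pbw
  rutile: 260.4 pbw
  glass-grade sand: 860.1 pbw
  zircon sand: 270.2 pbw
  soda ash: 111.3 pbw
  Mg3Si4O10(OH)2: 290.1 pbw
Total batch = 2069 pbw; LOI loss = 69.17 pbw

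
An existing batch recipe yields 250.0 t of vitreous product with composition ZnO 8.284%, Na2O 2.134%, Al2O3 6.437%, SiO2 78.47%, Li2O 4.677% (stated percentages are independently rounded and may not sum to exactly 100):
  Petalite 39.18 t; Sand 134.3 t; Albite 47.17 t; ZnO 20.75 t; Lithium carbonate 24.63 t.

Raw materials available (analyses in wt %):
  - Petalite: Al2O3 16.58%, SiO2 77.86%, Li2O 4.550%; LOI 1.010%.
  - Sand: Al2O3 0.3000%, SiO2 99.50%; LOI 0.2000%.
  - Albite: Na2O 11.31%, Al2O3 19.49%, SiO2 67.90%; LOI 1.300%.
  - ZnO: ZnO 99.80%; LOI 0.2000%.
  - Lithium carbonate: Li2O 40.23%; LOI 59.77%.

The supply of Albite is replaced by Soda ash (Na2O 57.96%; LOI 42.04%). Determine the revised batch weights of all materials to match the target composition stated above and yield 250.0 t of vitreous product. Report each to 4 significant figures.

Revised batch per 250.0 t vitreous product:
  Petalite: 94.84 t
  Sand: 123.0 t
  Soda ash: 9.205 t
  ZnO: 20.75 t
  Lithium carbonate: 18.34 t
Total batch = 266.1 t; LOI loss = 16.08 t

The working math maintains exact precision through every step. Mid-chain values appear with 4-significant-digit rounding at each printed step — every reported value carries a single rounding — the derived quantities are recomputed using the weight values per 250.0 t of glass in exact precision (net glass mass, the yield, the totals, five oxide percentages, LOI), as they appear in either problem or answer.
Target masses of each oxide per 250.0 t vitreous product:
  ZnO: 8.284% × 250.0 = 20.71 t
  Na2O: 2.134% × 250.0 = 5.335 t
  Al2O3: 6.437% × 250.0 = 16.09 t
  SiO2: 78.47% × 250.0 = 196.2 t
  Li2O: 4.677% × 250.0 = 11.69 t
Checking each oxide sum given the weights on record, under the basis named above (every target is met by its sum within answer rounding):
  ZnO: 20.75·0.9980 = 20.71 t (target 20.71 t)
  Na2O: 9.205·0.5796 = 5.335 t (target 5.335 t)
  Al2O3: 94.84·0.1658 + 123.0·0.003000 = 16.09 t (target 16.09 t)
  SiO2: 94.84·0.7786 + 123.0·0.9950 = 196.2 t (target 196.2 t)
  Li2O: 94.84·0.04550 + 18.34·0.4023 = 11.69 t (target 11.69 t)
Glass-mass bookkeeping: batch Σ − ignition loss = 250.1 t (the Σ of target masses is 250.0 t; versus the stated basis of 250.0 t — a pure rounding effect).
Adding the batch up: Σ batch = 266.1 t; Σ batch·LOI gives LOI loss = 16.08 t; glass ÷ batch gives a yield of 93.96%.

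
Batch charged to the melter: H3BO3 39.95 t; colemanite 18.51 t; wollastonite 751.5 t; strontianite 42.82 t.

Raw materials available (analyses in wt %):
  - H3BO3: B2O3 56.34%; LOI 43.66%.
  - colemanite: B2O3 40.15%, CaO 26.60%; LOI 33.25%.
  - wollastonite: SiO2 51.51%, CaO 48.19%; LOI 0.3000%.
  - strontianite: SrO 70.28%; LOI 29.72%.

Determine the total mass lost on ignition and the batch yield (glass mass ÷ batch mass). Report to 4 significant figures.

LOI loss = 38.58 t; glass = 814.2 t; yield = 95.48%

Mid-chain values are printed (rounded to 4 significant figures) in the working — all arithmetic runs at full precision in every operation. A single rounding completes every reported figure — the derived quantities (glass mass, ignition loss, four oxide percentages, totals, the yield) are computed at full precision starting from the weights on 814.2 t of glass, as set out in the question or the answer.
Material-by-material LOI:
  H3BO3: 39.95 × 0.4366 = 17.44 t
  colemanite: 18.51 × 0.3325 = 6.155 t
  wollastonite: 751.5 × 0.003000 = 2.255 t
  strontianite: 42.82 × 0.2972 = 12.73 t
Total LOI = 38.58 t
Glass = batch − LOI = 852.8 − 38.58 = 814.2 t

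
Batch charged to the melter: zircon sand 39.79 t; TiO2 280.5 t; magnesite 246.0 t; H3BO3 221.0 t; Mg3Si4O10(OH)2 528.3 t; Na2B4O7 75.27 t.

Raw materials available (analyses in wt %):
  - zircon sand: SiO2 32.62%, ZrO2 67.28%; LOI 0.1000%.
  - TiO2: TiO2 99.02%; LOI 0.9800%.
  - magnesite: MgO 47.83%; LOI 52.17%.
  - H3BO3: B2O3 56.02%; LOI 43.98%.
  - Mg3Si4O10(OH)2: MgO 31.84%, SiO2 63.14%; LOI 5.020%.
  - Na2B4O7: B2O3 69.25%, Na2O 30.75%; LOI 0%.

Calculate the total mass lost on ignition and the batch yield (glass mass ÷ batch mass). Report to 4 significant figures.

LOI loss = 254.8 t; glass = 1136 t; yield = 81.68%

All arithmetic carries exact precision throughout. Mid-chain values are printed rounded to four significant figures as written; each reported result is rounded a single time; derived quantities, including totals, net glass mass, ignition loss, yield, the six compositions, are carried using the weight values on 1136 t of glass at full float precision as written in either problem or answer.
Each material's LOI contribution:
  zircon sand: 39.79 × 0.001000 = 0.03979 t
  TiO2: 280.5 × 0.009800 = 2.749 t
  magnesite: 246.0 × 0.5217 = 128.3 t
  H3BO3: 221.0 × 0.4398 = 97.20 t
  Mg3Si4O10(OH)2: 528.3 × 0.05020 = 26.52 t
  Na2B4O7: 75.27 × 0 = 0 t
Total LOI = 254.8 t
Glass = batch − LOI = 1391 − 254.8 = 1136 t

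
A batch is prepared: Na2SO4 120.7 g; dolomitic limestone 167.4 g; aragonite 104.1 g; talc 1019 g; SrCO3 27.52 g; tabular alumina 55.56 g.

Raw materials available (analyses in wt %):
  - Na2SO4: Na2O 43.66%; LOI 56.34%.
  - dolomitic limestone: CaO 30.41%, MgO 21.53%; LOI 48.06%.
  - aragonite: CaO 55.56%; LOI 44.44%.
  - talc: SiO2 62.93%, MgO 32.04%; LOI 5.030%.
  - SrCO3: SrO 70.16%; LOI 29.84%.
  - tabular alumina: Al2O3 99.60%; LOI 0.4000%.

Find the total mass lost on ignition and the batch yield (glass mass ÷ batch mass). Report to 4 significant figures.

LOI loss = 254.4 g; glass = 1240 g; yield = 82.97%

Intermediates are displayed, rounded to 4 significant figures, in the working — full float precision is carried at each step; each reported value carries a single rounding — derived quantities (six oxide percentages, totals, ignition loss, the yield, glass mass) are recomputed from the weighed amounts for 1240 g of glass at exact precision as quoted within either problem or answer.
LOI of each material in turn:
  Na2SO4: 120.7 × 0.5634 = 68.00 g
  dolomitic limestone: 167.4 × 0.4806 = 80.45 g
  aragonite: 104.1 × 0.4444 = 46.26 g
  talc: 1019 × 0.05030 = 51.26 g
  SrCO3: 27.52 × 0.2984 = 8.212 g
  tabular alumina: 55.56 × 0.004000 = 0.2222 g
Total LOI = 254.4 g
Glass = batch − LOI = 1494 − 254.4 = 1240 g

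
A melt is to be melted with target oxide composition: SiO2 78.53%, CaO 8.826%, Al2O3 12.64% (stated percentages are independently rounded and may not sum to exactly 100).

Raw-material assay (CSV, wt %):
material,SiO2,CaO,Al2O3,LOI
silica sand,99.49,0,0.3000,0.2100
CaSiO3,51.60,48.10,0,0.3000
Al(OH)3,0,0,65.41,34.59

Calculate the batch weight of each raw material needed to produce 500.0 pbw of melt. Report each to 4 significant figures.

Batch per 500.0 pbw melt:
  silica sand: 347.1 pbw
  CaSiO3: 91.75 pbw
  Al(OH)3: 95.03 pbw
Total batch = 533.9 pbw; LOI loss = 33.88 pbw; yield = 93.65%

Each numeric step runs at full precision from start to finish; mid-chain values are displayed (rounded to 4 significant digits) when written out — each reported value is rounded exactly once. Derived quantities (LOI, the yield, totals, glass mass, the three compositions) are computed in full float precision starting from the weights per 500.0 pbw of glass, as quoted within the problem or the answer.
Per-oxide target masses for 500.0 pbw melt:
  SiO2: 78.53% × 500.0 = 392.6 pbw
  CaO: 8.826% × 500.0 = 44.13 pbw
  Al2O3: 12.64% × 500.0 = 63.20 pbw
Per-oxide balance check on the weights just shown, on the stated basis (every target is met by its sum given rounding of the digits):
  SiO2: 347.1·0.9949 + 91.75·0.5160 = 392.7 pbw (target 392.6 pbw)
  CaO: 91.75·0.4810 = 44.13 pbw (target 44.13 pbw)
  Al2O3: 347.1·0.003000 + 95.03·0.6541 = 63.20 pbw (target 63.20 pbw)
Glass mass check: batch Σ − ignition loss = 500.0 pbw (the Σ of target masses is 500.0 pbw; basis as stated: 500.0 pbw — any gap is answer rounding).
Total batch = Σ batch = 533.9 pbw; loss to ignition Σ batch·LOI = 33.88 pbw; as yield: glass ÷ batch → 93.65%.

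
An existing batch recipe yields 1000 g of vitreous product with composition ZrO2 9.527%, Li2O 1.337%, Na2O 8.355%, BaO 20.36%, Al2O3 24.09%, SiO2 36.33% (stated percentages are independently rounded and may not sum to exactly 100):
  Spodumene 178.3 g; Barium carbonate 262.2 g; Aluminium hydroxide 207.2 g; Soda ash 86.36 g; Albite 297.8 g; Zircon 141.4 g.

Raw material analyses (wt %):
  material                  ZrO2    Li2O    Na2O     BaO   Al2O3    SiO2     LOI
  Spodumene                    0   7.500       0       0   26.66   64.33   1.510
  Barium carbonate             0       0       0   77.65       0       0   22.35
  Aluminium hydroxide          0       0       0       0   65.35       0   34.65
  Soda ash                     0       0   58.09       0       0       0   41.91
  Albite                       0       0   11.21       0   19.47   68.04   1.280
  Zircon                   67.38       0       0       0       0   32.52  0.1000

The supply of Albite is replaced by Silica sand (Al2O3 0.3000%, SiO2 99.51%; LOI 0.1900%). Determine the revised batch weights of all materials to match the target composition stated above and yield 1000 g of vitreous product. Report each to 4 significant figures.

Revised batch per 1000 g vitreous product:
  Spodumene: 178.3 g
  Barium carbonate: 262.2 g
  Aluminium hydroxide: 295.0 g
  Soda ash: 143.8 g
  Silica sand: 203.6 g
  Zircon: 141.4 g
Total batch = 1224 g; LOI loss = 224.3 g

Each numeric step holds full precision at each step. Working values are shown with 4-significant-figure rounding as written — every reported number undergoes a single rounding. All derived quantities, which include LOI, net glass mass, totals, the yield, six oxide percentages, are re-derived at exact precision, as set out in either problem or answer, from the batch weights for 1000 g of glass.
Per-oxide target masses for 1000 g vitreous product:
  ZrO2: 9.527% × 1000 = 95.27 g
  Li2O: 1.337% × 1000 = 13.37 g
  Na2O: 8.355% × 1000 = 83.55 g
  BaO: 20.36% × 1000 = 203.6 g
  Al2O3: 24.09% × 1000 = 240.9 g
  SiO2: 36.33% × 1000 = 363.3 g
Oxide-by-oxide audit per the reported batch figures, against the basis in use (oxide sums agree with the targets net of answer rounding effects):
  ZrO2: 141.4·0.6738 = 95.28 g (target 95.27 g)
  Li2O: 178.3·0.07500 = 13.37 g (target 13.37 g)
  Na2O: 143.8·0.5809 = 83.53 g (target 83.55 g)
  BaO: 262.2·0.7765 = 203.6 g (target 203.6 g)
  Al2O3: 178.3·0.2666 + 295.0·0.6535 + 203.6·0.003000 = 240.9 g (target 240.9 g)
  SiO2: 178.3·0.6433 + 203.6·0.9951 + 141.4·0.3252 = 363.3 g (target 363.3 g)
The glass-mass cross-check: whole batch net of LOI = 1000 g (per-oxide target masses sum to 1000 g; the stated basis being 1000 g — any gap is answer rounding).
Batch grand total — Σ batch = 1224 g; Σ batch·LOI gives LOI loss = 224.3 g; yield, glass over the total, = 81.68%.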